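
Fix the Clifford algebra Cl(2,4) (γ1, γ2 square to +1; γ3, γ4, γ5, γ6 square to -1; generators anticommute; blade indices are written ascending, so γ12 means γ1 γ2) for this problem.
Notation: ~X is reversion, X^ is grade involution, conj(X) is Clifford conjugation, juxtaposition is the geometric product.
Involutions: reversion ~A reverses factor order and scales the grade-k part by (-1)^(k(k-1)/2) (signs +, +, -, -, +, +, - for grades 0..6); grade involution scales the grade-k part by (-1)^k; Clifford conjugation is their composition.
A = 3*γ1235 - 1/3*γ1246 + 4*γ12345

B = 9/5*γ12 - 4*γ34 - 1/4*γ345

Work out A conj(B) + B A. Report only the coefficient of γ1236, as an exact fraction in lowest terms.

first term: -γ12 + 27/5*γ35 - 3/5*γ46 - 3/4*γ124 - 16*γ125 + 36/5*γ345 - 4/3*γ1236 - 12*γ1245 - 1/12*γ12356
second term: -γ12 - 27/5*γ35 + 3/5*γ46 - 3/4*γ124 + 16*γ125 - 36/5*γ345 - 4/3*γ1236 - 12*γ1245 + 1/12*γ12356
Answer: -8/3


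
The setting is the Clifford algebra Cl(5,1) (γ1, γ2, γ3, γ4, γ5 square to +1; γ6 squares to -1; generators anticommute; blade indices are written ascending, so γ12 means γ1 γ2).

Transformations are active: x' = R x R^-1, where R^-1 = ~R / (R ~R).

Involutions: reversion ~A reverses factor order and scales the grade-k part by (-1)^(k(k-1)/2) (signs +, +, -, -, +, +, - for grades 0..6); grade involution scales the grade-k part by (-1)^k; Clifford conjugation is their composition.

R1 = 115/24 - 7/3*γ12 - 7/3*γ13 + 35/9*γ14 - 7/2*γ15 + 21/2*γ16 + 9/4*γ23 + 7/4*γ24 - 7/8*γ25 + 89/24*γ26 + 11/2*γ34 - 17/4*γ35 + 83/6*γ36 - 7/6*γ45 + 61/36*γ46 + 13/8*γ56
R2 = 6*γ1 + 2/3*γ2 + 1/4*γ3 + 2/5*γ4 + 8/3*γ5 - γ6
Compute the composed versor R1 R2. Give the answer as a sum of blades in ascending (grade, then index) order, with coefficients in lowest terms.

Distribute over the terms of R2 (each basis-blade product reordered to ascending indices, repeated generators contracted through their squares):
R1 (6*γ1) = 115/4*γ1 + 14*γ2 + 14*γ3 - 70/3*γ4 + 21*γ5 - 63*γ6 + 27/2*γ123 + 21/2*γ124 - 21/4*γ125 + 89/4*γ126 + 33*γ134 - 51/2*γ135 + 83*γ136 - 7*γ145 + 61/6*γ146 + 39/4*γ156
R1 (2/3*γ2) = -14/9*γ1 + 115/36*γ2 - 3/2*γ3 - 7/6*γ4 + 7/12*γ5 - 89/36*γ6 + 14/9*γ123 - 70/27*γ124 + 7/3*γ125 - 7*γ126 + 11/3*γ234 - 17/6*γ235 + 83/9*γ236 - 7/9*γ245 + 61/54*γ246 + 13/12*γ256
R1 (1/4*γ3) = -7/12*γ1 + 9/16*γ2 + 115/96*γ3 - 11/8*γ4 + 17/16*γ5 - 83/24*γ6 - 7/12*γ123 - 35/36*γ134 + 7/8*γ135 - 21/8*γ136 - 7/16*γ234 + 7/32*γ235 - 89/96*γ236 - 7/24*γ345 + 61/144*γ346 + 13/32*γ356
R1 (2/5*γ4) = 14/9*γ1 + 7/10*γ2 + 11/5*γ3 + 23/12*γ4 + 7/15*γ5 - 61/90*γ6 - 14/15*γ124 - 14/15*γ134 + 7/5*γ145 - 21/5*γ146 + 9/10*γ234 + 7/20*γ245 - 89/60*γ246 + 17/10*γ345 - 83/15*γ346 + 13/20*γ456
R1 (8/3*γ5) = -28/3*γ1 - 7/3*γ2 - 34/3*γ3 - 28/9*γ4 + 115/9*γ5 - 13/3*γ6 - 56/9*γ125 - 56/9*γ135 + 280/27*γ145 - 28*γ156 + 6*γ235 + 14/3*γ245 - 89/9*γ256 + 44/3*γ345 - 332/9*γ356 - 122/27*γ456
R1 (-γ6) = 21/2*γ1 + 89/24*γ2 + 83/6*γ3 + 61/36*γ4 + 13/8*γ5 - 115/24*γ6 + 7/3*γ126 + 7/3*γ136 - 35/9*γ146 + 7/2*γ156 - 9/4*γ236 - 7/4*γ246 + 7/8*γ256 - 11/2*γ346 + 17/4*γ356 + 7/6*γ456
Summing the partial products and collecting blades:
Answer: 88/3*γ1 + 14279/720*γ2 + 8831/480*γ3 - 203/8*γ4 + 27011/720*γ5 - 1181/15*γ6 + 521/36*γ123 + 1883/270*γ124 - 329/36*γ125 + 211/12*γ126 + 5597/180*γ134 - 2221/72*γ135 + 1985/24*γ136 + 644/135*γ145 + 187/90*γ146 - 59/4*γ156 + 991/240*γ234 + 325/96*γ235 + 1741/288*γ236 + 763/180*γ245 - 284/135*γ246 - 571/72*γ256 + 643/40*γ345 - 7639/720*γ346 - 9283/288*γ356 - 1459/540*γ456


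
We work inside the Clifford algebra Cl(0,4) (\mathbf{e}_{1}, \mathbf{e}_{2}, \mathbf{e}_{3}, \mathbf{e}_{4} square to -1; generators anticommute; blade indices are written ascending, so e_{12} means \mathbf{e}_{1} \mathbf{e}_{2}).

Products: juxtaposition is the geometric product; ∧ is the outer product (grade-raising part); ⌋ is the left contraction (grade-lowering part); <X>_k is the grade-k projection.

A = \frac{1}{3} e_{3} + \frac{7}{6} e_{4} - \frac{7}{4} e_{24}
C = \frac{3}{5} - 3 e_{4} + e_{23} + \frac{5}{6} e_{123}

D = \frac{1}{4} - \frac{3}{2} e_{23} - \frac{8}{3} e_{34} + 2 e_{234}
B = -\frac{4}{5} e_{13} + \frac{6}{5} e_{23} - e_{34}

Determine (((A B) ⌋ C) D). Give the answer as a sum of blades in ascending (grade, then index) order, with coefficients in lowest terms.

step 1: -\frac{4}{15} e_{1} + \frac{2}{5} e_{2} - \frac{7}{6} e_{3} + \frac{1}{3} e_{4} + \frac{7}{4} e_{23} + \frac{21}{10} e_{34} - \frac{14}{15} e_{134} + \frac{7}{5} e_{234} - \frac{7}{5} e_{1234}
step 2: -\frac{3}{4} - \frac{35}{24} e_{1} - \frac{7}{6} e_{2} - \frac{2}{5} e_{3} + \frac{35}{36} e_{12} + \frac{1}{3} e_{13} + \frac{2}{9} e_{23}
step 3: \frac{7}{48} - \frac{35}{96} e_{1} + \frac{37}{120} e_{2} - \frac{37}{20} e_{3} - \frac{68}{45} e_{4} - \frac{37}{144} e_{12} + \frac{37}{24} e_{13} + \frac{8}{9} e_{14} + \frac{85}{72} e_{23} - \frac{28}{135} e_{24} + \frac{13}{3} e_{34} + \frac{35}{16} e_{123} + \frac{2}{3} e_{124} + \frac{35}{18} e_{134} + \frac{29}{18} e_{234} - \frac{595}{108} e_{1234}
Answer: \frac{7}{48} - \frac{35}{96} e_{1} + \frac{37}{120} e_{2} - \frac{37}{20} e_{3} - \frac{68}{45} e_{4} - \frac{37}{144} e_{12} + \frac{37}{24} e_{13} + \frac{8}{9} e_{14} + \frac{85}{72} e_{23} - \frac{28}{135} e_{24} + \frac{13}{3} e_{34} + \frac{35}{16} e_{123} + \frac{2}{3} e_{124} + \frac{35}{18} e_{134} + \frac{29}{18} e_{234} - \frac{595}{108} e_{1234}


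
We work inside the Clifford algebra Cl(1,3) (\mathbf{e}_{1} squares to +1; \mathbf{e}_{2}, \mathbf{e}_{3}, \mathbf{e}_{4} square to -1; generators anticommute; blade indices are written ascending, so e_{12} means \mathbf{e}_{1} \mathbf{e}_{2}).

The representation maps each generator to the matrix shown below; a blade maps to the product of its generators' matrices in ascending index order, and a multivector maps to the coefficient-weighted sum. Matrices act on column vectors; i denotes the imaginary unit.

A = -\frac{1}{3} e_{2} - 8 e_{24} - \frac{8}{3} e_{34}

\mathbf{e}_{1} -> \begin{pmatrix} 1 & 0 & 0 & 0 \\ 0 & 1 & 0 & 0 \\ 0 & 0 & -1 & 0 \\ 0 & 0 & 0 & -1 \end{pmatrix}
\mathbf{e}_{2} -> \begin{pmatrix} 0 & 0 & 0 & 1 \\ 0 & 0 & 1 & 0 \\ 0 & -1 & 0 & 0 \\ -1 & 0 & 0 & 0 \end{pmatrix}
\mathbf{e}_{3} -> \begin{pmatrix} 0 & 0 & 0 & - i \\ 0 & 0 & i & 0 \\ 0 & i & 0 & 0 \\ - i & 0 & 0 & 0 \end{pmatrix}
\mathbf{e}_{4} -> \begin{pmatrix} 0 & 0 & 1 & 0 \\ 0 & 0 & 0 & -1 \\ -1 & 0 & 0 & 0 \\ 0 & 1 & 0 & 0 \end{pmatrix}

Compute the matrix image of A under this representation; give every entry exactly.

Bivector images (products of the table entries): rho(e_{24}) = rho(\mathbf{e}_{2})rho(\mathbf{e}_{4}) = \begin{pmatrix} 0 & 1 & 0 & 0 \\ -1 & 0 & 0 & 0 \\ 0 & 0 & 0 & 1 \\ 0 & 0 & -1 & 0 \end{pmatrix}; rho(e_{34}) = rho(\mathbf{e}_{3})rho(\mathbf{e}_{4}) = \begin{pmatrix} 0 & - i & 0 & 0 \\ - i & 0 & 0 & 0 \\ 0 & 0 & 0 & - i \\ 0 & 0 & - i & 0 \end{pmatrix}.
M = (-\frac{1}{3})*rho(e_{2}) + (-8)*rho(e_{24}) + (-\frac{8}{3})*rho(e_{34}), summed entrywise:
Answer: \begin{pmatrix} 0 & -8 + \frac{8 i}{3} & 0 & - \frac{1}{3} \\ 8 + \frac{8 i}{3} & 0 & - \frac{1}{3} & 0 \\ 0 & \frac{1}{3} & 0 & -8 + \frac{8 i}{3} \\ \frac{1}{3} & 0 & 8 + \frac{8 i}{3} & 0 \end{pmatrix}


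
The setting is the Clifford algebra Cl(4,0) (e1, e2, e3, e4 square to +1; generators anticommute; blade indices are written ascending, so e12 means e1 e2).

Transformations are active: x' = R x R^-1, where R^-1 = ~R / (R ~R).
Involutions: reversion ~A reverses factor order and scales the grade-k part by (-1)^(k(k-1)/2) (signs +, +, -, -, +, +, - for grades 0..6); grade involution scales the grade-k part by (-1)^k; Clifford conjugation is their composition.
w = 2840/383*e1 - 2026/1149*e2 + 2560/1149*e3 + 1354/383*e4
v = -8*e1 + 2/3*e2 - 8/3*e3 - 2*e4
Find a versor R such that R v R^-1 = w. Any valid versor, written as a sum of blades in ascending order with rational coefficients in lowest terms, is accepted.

Why this works: both vectors square to 680/9, so q(v) = q(w) and R = v + w = -224/383*e1 - 420/383*e2 - 168/383*e3 + 588/383*e4 carries v to w — its own direction survives, the complement (v - w)/2 flips.
Answer: -224/383*e1 - 420/383*e2 - 168/383*e3 + 588/383*e4


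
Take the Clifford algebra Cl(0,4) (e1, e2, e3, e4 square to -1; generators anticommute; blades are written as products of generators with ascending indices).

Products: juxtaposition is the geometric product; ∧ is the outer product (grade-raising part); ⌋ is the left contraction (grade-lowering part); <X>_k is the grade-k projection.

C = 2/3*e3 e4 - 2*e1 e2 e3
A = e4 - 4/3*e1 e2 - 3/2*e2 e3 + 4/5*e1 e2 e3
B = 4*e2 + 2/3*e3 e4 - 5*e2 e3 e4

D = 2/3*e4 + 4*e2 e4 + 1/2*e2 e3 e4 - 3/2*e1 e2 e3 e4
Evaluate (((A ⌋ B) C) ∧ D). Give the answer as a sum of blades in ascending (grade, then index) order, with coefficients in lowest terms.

step 1: 2/3*e3 - 15/2*e4 + 5*e2 e3
step 2: 10*e1 - 5*e3 - 4/9*e4 + 4/3*e1 e2 - 10/3*e2 e4 - 15*e1 e2 e3 e4
step 3: 20/3*e1 e4 - 10/3*e3 e4 + 368/9*e1 e2 e4 + 20*e2 e3 e4 + 5*e1 e2 e3 e4
Answer: 20/3*e1 e4 - 10/3*e3 e4 + 368/9*e1 e2 e4 + 20*e2 e3 e4 + 5*e1 e2 e3 e4


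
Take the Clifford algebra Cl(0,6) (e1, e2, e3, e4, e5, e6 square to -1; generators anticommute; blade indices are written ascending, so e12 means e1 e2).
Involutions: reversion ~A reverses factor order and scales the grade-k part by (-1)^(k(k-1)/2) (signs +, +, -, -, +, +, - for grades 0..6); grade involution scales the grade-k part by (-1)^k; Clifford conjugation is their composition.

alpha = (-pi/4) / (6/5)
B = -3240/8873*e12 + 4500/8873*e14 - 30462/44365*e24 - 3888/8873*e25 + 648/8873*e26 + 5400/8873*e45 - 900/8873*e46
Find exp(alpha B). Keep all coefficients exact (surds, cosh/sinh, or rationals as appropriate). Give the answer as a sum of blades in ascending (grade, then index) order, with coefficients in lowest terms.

B^2 term by term: the squares give (-3240/8873)^2*(e12)^2 + (4500/8873)^2*(e14)^2 + (-30462/44365)^2*(e24)^2 + (-3888/8873)^2*(e25)^2 + (648/8873)^2*(e26)^2 + (5400/8873)^2*(e45)^2 + (-900/8873)^2*(e46)^2 = 10497600/78730129*(-1) + 20250000/78730129*(-1) + 927933444/1968253225*(-1) + 15116544/78730129*(-1) + 419904/78730129*(-1) + 29160000/78730129*(-1) + 810000/78730129*(-1) = -36/25 (each basis 2-blade squares to minus the product of its generators' squares); cross terms between blades sharing an index anticommute and cancel; the commuting (index-disjoint) pairs give grade-4 terms 2*c*c'*(blade product), which cancel blade by blade — e1245: -34992000/78730129 + 34992000/78730129 = 0; e1246: 5832000/78730129 - 5832000/78730129 = 0; e2456: -6998400/78730129 + 6998400/78730129 = 0 — confirming B is simple. So B^2 = -36/25.
B^2 = -36/25 — a negative square means the series sums to a rotation: l = 6/5, alpha*l = -pi/4, so exp(alpha B) = cos(-pi/4) + (sin(-pi/4)/(6/5))*B = sqrt(2)/2 + (-5*sqrt(2)/12)*B.
Answer: sqrt(2)/2 + 1350*sqrt(2)/8873*e12 - 1875*sqrt(2)/8873*e14 + 5077*sqrt(2)/17746*e24 + 1620*sqrt(2)/8873*e25 - 270*sqrt(2)/8873*e26 - 2250*sqrt(2)/8873*e45 + 375*sqrt(2)/8873*e46


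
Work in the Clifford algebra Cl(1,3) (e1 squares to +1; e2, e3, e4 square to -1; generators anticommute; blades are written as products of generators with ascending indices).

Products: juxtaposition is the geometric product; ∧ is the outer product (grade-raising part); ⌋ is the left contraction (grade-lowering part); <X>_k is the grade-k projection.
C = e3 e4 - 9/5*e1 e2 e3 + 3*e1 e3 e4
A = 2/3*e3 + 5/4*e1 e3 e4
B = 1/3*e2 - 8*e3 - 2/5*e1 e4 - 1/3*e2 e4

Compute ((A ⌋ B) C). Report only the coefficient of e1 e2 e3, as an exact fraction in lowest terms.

step 1: 16/3
step 2: 16/3*e3 e4 - 48/5*e1 e2 e3 + 16*e1 e3 e4
Answer: -48/5


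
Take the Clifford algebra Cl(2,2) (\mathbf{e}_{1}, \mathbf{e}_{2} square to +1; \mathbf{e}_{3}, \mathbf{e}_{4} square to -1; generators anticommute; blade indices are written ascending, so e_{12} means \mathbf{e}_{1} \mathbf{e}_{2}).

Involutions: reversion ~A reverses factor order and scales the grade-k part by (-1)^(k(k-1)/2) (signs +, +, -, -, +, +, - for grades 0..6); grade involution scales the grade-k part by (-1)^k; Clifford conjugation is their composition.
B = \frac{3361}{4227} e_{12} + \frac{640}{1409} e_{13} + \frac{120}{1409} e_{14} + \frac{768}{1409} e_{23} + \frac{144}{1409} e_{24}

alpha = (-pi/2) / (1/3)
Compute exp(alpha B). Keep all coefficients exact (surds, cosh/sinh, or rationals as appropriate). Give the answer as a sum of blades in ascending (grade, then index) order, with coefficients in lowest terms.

B^2 term by term: the squares give (\frac{3361}{4227})^2*(e_{12})^2 + (\frac{640}{1409})^2*(e_{13})^2 + (\frac{120}{1409})^2*(e_{14})^2 + (\frac{768}{1409})^2*(e_{23})^2 + (\frac{144}{1409})^2*(e_{24})^2 = \frac{11296321}{17867529}*(-1) + \frac{409600}{1985281}*(+1) + \frac{14400}{1985281}*(+1) + \frac{589824}{1985281}*(+1) + \frac{20736}{1985281}*(+1) = -\frac{1}{9} (each basis 2-blade squares to minus the product of its generators' squares); cross terms between blades sharing an index anticommute and cancel; the commuting (index-disjoint) pairs give grade-4 terms 2*c*c'*(blade product), which cancel blade by blade — e_{1234}: -\frac{184320}{1985281} + \frac{184320}{1985281} = 0 — confirming B is simple. So B^2 = -\frac{1}{9}.
B^2 = -\frac{1}{9} — a negative square means the series sums to a rotation: l = \frac{1}{3}, alpha*l = - \frac{\pi}{2}, so exp(alpha B) = cos(- \frac{\pi}{2}) + (sin(- \frac{\pi}{2})/(\frac{1}{3}))*B = 0 + (-3)*B.
Answer: - \frac{3361}{1409} e_{12} - \frac{1920}{1409} e_{13} - \frac{360}{1409} e_{14} - \frac{2304}{1409} e_{23} - \frac{432}{1409} e_{24}


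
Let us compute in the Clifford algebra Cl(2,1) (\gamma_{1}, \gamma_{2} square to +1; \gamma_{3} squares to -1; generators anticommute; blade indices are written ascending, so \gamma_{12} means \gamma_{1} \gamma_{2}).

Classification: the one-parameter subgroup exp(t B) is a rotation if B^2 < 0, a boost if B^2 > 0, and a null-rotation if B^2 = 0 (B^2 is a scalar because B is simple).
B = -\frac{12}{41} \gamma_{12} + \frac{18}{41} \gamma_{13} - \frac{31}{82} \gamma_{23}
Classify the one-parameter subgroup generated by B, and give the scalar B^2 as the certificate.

B^2 term by term: the squares give (-\frac{12}{41})^2*(\gamma_{12})^2 + (\frac{18}{41})^2*(\gamma_{13})^2 + (-\frac{31}{82})^2*(\gamma_{23})^2 = \frac{144}{1681}*(-1) + \frac{324}{1681}*(+1) + \frac{961}{6724}*(+1) = \frac{1}{4} (each basis 2-blade squares to minus the product of its generators' squares); cross terms between blades sharing an index anticommute and cancel. So B^2 = \frac{1}{4}.
Answer: boost, certificate B^2 = \frac{1}{4}. One invariant decides it: the square \frac{1}{4} survives every conjugation, and its sign is exactly the classification.


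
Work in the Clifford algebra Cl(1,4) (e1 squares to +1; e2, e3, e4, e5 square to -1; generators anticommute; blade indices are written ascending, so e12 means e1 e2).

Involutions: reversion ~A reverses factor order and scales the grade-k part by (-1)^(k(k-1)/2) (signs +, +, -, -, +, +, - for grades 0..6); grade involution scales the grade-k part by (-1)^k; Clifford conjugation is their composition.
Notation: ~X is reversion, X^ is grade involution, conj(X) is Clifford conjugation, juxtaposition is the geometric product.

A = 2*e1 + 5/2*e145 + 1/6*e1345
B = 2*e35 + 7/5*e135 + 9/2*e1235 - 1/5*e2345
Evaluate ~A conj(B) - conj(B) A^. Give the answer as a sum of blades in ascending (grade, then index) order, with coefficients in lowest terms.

first term: -7/30*e4 + 1/30*e12 - 1/3*e14 + 3/4*e24 + 7/2*e34 + 14/5*e35 - 1/2*e123 - 5*e134 - 4*e135 + 45/4*e234 + 9*e235 - 2/5*e12345
second term: 7/30*e4 - 1/30*e12 - 1/3*e14 - 3/4*e24 - 7/2*e34 - 14/5*e35 - 1/2*e123 + 5*e134 + 4*e135 + 45/4*e234 + 9*e235 + 2/5*e12345
Answer: -7/15*e4 + 1/15*e12 + 3/2*e24 + 7*e34 + 28/5*e35 - 10*e134 - 8*e135 - 4/5*e12345


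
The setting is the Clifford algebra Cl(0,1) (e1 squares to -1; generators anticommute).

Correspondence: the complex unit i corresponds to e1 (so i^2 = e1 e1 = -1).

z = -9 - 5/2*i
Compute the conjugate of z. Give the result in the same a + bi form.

In blades: z = -9 - 5/2*e1.
Conjugation here is Clifford conjugation: the scalar is fixed and the grade-1 and grade-2 blades all flip sign, giving -9 + 5/2*e1; translating back:
Answer: -9 + 5/2*i


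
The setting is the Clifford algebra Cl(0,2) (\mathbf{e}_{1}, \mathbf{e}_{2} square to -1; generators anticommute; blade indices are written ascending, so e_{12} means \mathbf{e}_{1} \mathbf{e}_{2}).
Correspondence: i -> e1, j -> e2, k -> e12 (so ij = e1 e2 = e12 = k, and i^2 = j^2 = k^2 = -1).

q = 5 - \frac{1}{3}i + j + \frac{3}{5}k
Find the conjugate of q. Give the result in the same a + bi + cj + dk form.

In blades: q = 5 - \frac{1}{3} e_{1} + e_{2} + \frac{3}{5} e_{12}.
Conjugation here is Clifford conjugation: the scalar is fixed and the grade-1 and grade-2 blades all flip sign, giving 5 + \frac{1}{3} e_{1} - e_{2} - \frac{3}{5} e_{12}; translating back:
Answer: 5 + \frac{1}{3}i - j - \frac{3}{5}k


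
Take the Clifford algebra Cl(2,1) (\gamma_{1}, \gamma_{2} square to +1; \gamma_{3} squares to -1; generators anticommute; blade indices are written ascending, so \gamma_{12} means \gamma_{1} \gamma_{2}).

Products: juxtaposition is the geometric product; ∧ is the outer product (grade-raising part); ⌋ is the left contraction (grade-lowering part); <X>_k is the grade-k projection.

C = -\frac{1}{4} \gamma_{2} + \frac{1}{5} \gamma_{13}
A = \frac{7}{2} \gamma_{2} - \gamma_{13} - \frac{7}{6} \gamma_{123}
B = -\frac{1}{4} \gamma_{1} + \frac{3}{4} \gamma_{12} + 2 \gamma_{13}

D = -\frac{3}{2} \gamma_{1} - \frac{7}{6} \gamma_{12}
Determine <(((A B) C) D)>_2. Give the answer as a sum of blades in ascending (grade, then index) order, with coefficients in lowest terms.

step 1: -2 - \frac{21}{8} \gamma_{1} + \frac{7}{3} \gamma_{2} + \frac{5}{8} \gamma_{3} + \frac{7}{8} \gamma_{12} - \frac{11}{24} \gamma_{23} - 7 \gamma_{123}
step 2: -\frac{7}{12} - \frac{3}{32} \gamma_{1} + \frac{19}{10} \gamma_{2} - \frac{307}{480} \gamma_{3} + \frac{359}{480} \gamma_{12} - \frac{43}{20} \gamma_{13} - \frac{3}{160} \gamma_{23} - \frac{7}{15} \gamma_{123}
step 3: \frac{1459}{1440} + \frac{371}{120} \gamma_{1} + \frac{197}{160} \gamma_{2} - \frac{1357}{360} \gamma_{3} + \frac{1271}{360} \gamma_{12} - \frac{157}{160} \gamma_{13} + \frac{77}{24} \gamma_{23} + \frac{223}{288} \gamma_{123}
step 4: \frac{1271}{360} \gamma_{12} - \frac{157}{160} \gamma_{13} + \frac{77}{24} \gamma_{23}
Answer: \frac{1271}{360} \gamma_{12} - \frac{157}{160} \gamma_{13} + \frac{77}{24} \gamma_{23}


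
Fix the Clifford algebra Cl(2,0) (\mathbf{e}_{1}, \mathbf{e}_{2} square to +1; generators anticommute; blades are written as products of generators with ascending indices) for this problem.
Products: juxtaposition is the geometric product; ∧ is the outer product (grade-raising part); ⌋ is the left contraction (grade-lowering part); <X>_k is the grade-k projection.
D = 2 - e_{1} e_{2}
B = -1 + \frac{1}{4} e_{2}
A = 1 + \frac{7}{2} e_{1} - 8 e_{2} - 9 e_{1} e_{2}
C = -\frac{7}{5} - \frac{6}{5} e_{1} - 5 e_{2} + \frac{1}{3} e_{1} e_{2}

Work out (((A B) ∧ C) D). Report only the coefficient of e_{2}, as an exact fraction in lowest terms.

step 1: -3 - \frac{23}{4} e_{1} + \frac{33}{4} e_{2} + \frac{79}{8} e_{1} e_{2}
step 2: \frac{21}{5} + \frac{233}{20} e_{1} + \frac{69}{20} e_{2} + \frac{953}{40} e_{1} e_{2}
step 3: \frac{1289}{40} + \frac{107}{4} e_{1} - \frac{19}{4} e_{2} + \frac{869}{20} e_{1} e_{2}
Answer: -\frac{19}{4}


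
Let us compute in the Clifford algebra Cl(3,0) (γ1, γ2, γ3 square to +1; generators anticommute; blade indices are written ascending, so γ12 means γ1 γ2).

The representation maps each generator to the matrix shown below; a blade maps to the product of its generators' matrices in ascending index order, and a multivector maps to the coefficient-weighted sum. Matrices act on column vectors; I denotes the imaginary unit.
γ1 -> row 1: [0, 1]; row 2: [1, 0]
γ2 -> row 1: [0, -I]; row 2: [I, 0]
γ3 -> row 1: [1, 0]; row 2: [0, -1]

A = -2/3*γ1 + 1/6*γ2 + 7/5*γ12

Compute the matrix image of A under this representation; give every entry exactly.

Bivector images (products of the table entries): rho(γ12) = rho(γ1)rho(γ2) = row 1: [I, 0]; row 2: [0, -I].
M = (-2/3)*rho(γ1) + (1/6)*rho(γ2) + (7/5)*rho(γ12), summed entrywise:
Answer: row 1: [7*I/5, -2/3 - I/6]; row 2: [-2/3 + I/6, -7*I/5]


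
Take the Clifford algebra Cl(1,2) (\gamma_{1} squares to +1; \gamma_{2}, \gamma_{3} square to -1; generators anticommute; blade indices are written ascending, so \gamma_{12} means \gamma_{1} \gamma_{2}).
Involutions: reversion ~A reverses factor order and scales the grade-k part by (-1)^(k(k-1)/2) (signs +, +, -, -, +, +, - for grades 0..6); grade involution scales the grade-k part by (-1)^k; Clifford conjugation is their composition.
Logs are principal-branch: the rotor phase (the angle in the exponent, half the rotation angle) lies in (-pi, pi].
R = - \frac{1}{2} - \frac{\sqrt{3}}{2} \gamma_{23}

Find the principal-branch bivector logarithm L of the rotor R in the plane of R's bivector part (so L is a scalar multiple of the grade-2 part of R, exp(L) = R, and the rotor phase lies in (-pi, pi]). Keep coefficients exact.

The scalar part of R is - \frac{1}{2}, which fixes the principal-branch rotor phase; the unit plane is then the bivector part divided by the sine of that phase, and L is that plane scaled by the phase.
Concretely: cos(phase) = - \frac{1}{2} gives phase = ±\frac{2 \pi}{3}, and since phase/sin(phase) is even the sign is immaterial: L = (phase/sin(phase)) * <R>_2 = (\frac{4 \sqrt{3} \pi}{9}) * <R>_2.
Answer: - \frac{2 \pi}{3} \gamma_{23}


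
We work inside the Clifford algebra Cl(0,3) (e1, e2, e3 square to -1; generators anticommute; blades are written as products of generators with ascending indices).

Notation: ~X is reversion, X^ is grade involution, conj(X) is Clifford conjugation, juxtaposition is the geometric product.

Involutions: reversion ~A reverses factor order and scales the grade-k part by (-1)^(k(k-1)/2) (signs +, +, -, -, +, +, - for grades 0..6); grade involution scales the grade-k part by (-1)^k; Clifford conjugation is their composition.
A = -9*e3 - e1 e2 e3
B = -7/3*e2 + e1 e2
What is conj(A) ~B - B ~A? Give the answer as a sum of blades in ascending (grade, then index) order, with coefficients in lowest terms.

first term: -e3 + 7/3*e1 e3 + 21*e2 e3 - 9*e1 e2 e3
second term: -e3 - 7/3*e1 e3 + 21*e2 e3 - 9*e1 e2 e3
Answer: 14/3*e1 e3


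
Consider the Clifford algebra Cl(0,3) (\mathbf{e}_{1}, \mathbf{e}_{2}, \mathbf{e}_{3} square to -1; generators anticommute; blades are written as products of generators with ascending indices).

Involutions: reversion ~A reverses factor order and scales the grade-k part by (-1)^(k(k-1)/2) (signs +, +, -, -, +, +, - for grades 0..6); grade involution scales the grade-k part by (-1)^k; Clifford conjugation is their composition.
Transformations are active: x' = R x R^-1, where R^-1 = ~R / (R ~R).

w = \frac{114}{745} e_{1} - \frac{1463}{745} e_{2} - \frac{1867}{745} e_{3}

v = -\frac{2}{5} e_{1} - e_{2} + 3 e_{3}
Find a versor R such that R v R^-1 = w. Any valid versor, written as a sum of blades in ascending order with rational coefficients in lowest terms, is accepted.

Equal squares first: v^2 = w^2 = -\frac{254}{25}. Then v + w = -\frac{184}{745} e_{1} - \frac{2208}{745} e_{2} + \frac{368}{745} e_{3} is a versor taking v to w, provided it is invertible.
Answer: -\frac{184}{745} e_{1} - \frac{2208}{745} e_{2} + \frac{368}{745} e_{3}


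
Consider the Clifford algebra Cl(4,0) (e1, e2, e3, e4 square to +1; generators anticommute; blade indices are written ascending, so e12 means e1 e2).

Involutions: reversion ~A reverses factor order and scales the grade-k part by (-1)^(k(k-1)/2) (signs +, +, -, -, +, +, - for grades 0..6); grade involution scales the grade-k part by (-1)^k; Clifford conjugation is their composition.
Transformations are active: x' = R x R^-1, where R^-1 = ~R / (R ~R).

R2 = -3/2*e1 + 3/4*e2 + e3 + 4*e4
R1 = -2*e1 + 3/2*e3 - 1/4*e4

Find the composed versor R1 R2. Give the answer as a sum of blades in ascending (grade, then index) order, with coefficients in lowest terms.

Distribute over the terms of R1 (each basis-blade product reordered to ascending indices, repeated generators contracted through their squares):
(-2*e1) R2 = 3 - 3/2*e12 - 2*e13 - 8*e14
(3/2*e3) R2 = 3/2 + 9/4*e13 - 9/8*e23 + 6*e34
(-1/4*e4) R2 = -1 - 3/8*e14 + 3/16*e24 + 1/4*e34
Summing the partial products and collecting blades:
Answer: 7/2 - 3/2*e12 + 1/4*e13 - 67/8*e14 - 9/8*e23 + 3/16*e24 + 25/4*e34


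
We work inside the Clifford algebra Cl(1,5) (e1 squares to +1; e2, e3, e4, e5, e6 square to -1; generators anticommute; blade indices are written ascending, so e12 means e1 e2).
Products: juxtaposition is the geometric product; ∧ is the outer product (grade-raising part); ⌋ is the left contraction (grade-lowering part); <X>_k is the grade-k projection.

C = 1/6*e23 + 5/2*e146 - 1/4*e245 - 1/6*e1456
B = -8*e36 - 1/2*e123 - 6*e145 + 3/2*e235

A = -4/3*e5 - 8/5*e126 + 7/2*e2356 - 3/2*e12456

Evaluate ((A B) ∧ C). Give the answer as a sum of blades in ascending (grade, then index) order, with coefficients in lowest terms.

step 1: -21/4*e6 - 8*e14 + 2*e23 - 28*e25 - 9*e26 - 4/5*e36 + 64/5*e123 + 7/4*e156 - 32/3*e356 - 2/3*e1235 + 9/4*e1346 - 12/5*e1356 + 48/5*e2456 - 3/4*e3456 + 12*e12345 - 21*e12346
step 2: -7/8*e236 - 4/3*e1234 - 21/16*e2456 + 5*e12346 + 7/24*e12356 + 70*e12456 + 1/5*e23456 - 1/3*e123456
Answer: -7/8*e236 - 4/3*e1234 - 21/16*e2456 + 5*e12346 + 7/24*e12356 + 70*e12456 + 1/5*e23456 - 1/3*e123456


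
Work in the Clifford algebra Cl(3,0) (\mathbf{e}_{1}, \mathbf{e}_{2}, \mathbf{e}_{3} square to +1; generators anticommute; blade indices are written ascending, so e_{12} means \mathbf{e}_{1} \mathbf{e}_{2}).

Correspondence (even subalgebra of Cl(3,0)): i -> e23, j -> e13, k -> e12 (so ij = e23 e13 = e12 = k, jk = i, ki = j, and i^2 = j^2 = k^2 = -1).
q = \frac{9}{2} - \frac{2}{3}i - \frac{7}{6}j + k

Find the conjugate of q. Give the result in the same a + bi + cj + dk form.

In blades: q = \frac{9}{2} + e_{12} - \frac{7}{6} e_{13} - \frac{2}{3} e_{23}.
Quaternion conjugation is reversion on the even subalgebra: the scalar is fixed and every grade-2 blade flips sign, giving \frac{9}{2} - e_{12} + \frac{7}{6} e_{13} + \frac{2}{3} e_{23}; translating back:
Answer: \frac{9}{2} + \frac{2}{3}i + \frac{7}{6}j - k


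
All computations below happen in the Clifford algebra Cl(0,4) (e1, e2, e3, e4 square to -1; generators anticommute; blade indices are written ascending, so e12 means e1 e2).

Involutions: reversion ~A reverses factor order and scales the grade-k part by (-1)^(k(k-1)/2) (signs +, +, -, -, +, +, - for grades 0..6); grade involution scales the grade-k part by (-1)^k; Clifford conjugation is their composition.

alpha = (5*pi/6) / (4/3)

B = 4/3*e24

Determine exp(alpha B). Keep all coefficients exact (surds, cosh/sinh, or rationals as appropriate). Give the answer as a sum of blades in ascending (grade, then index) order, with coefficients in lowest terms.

B^2 = (4/3)^2*(e24)^2 = 16/9*(-1) = -16/9 (a basis 2-blade squares to minus the product of its generators' squares).
B^2 = -16/9 — a negative square means the series sums to a rotation: l = 4/3, alpha*l = 5*pi/6, so exp(alpha B) = cos(5*pi/6) + (sin(5*pi/6)/(4/3))*B = -sqrt(3)/2 + (3/8)*B.
Answer: -sqrt(3)/2 + 1/2*e24


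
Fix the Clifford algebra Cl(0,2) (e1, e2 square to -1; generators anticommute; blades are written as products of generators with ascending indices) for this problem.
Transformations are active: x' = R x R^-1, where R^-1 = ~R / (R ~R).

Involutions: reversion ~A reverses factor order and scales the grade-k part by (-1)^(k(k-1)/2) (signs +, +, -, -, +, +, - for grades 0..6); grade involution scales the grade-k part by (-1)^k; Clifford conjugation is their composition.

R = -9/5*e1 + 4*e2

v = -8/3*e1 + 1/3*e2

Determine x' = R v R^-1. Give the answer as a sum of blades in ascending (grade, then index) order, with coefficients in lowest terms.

~R = -9/5*e1 + 4*e2, and R ~R = -481/25, so R^-1 = ~R / (-481/25).
R v = -92/15 + 151/15*e1 e2
Answer: 2192/1443*e1 + 3199/1443*e2


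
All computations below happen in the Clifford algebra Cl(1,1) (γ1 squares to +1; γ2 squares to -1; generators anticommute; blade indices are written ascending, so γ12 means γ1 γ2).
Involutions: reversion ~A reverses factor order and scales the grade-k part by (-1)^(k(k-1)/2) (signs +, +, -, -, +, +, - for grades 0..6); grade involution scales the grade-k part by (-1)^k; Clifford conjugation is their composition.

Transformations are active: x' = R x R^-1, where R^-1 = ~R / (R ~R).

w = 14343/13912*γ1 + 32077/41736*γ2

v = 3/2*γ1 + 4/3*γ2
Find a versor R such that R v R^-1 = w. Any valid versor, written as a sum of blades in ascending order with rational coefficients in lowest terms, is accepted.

R = v + w = 35211/13912*γ1 + 87725/41736*γ2 works: the equal norms (17/36) guarantee its sandwich swaps v into w.
Answer: 35211/13912*γ1 + 87725/41736*γ2


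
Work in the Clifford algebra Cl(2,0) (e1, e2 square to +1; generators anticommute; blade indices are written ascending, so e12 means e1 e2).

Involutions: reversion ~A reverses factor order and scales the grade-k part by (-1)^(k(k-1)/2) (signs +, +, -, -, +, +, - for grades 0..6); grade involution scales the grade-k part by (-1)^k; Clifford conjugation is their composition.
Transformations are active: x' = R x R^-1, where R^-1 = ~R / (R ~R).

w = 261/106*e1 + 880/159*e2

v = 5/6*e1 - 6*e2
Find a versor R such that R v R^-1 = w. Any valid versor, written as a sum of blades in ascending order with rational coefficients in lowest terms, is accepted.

Construction: equal norms (both 1321/36) license R = v + w = 524/159*e1 - 74/159*e2 — nothing changes along that direction, while (v - w)/2 changes sign, so v maps onto w.
Answer: 524/159*e1 - 74/159*e2


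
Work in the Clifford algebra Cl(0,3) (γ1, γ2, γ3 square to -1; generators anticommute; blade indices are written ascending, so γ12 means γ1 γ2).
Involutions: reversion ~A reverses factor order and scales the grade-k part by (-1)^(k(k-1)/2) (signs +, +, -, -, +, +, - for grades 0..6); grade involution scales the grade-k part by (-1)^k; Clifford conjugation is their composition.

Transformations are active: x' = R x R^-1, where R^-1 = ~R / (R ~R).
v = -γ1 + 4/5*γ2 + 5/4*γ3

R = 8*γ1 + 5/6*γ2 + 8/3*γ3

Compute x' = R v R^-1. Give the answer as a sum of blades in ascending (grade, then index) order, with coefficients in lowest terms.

~R = 8*γ1 + 5/6*γ2 + 8/3*γ3, and R ~R = -2585/36, so R^-1 = ~R / (-2585/36).
R v = 4 + 217/30*γ12 + 38/3*γ13 - 131/120*γ23
Answer: 281/2585*γ1 - 2308/2585*γ2 - 15997/10340*γ3


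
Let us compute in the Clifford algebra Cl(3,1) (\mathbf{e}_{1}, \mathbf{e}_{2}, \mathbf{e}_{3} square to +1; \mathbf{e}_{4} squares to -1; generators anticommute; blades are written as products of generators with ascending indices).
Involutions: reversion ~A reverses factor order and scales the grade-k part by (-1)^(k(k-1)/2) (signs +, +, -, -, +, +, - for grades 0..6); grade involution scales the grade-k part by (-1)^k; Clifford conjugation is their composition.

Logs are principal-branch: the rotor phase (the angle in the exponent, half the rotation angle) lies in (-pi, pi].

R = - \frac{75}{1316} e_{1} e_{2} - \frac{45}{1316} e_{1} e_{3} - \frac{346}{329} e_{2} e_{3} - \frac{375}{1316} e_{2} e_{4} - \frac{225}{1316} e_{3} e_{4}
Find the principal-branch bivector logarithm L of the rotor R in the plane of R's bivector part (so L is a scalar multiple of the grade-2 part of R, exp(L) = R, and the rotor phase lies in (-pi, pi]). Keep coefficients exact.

The scalar part of R is 0, which fixes the principal-branch rotor phase; the unit plane is then the bivector part divided by the sine of that phase, and L is that plane scaled by the phase.
Concretely: cos(phase) = 0 gives phase = ±\frac{\pi}{2}, and since phase/sin(phase) is even the sign is immaterial: L = (phase/sin(phase)) * <R>_2 = (\frac{\pi}{2}) * <R>_2.
Answer: - \frac{75 \pi}{2632} e_{1} e_{2} - \frac{45 \pi}{2632} e_{1} e_{3} - \frac{173 \pi}{329} e_{2} e_{3} - \frac{375 \pi}{2632} e_{2} e_{4} - \frac{225 \pi}{2632} e_{3} e_{4}


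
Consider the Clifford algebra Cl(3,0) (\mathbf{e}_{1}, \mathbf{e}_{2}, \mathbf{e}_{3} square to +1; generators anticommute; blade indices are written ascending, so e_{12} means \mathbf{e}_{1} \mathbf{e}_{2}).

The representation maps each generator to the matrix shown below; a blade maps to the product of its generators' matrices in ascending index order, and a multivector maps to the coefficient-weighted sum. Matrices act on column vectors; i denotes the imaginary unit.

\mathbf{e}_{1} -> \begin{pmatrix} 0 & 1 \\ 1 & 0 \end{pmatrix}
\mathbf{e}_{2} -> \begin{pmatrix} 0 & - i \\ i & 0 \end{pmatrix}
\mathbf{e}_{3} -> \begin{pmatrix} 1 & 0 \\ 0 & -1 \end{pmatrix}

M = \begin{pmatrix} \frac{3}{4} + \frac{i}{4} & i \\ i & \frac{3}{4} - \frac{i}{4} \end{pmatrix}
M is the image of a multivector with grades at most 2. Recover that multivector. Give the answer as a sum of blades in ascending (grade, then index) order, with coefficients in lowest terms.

Method: 1, rho(e_{1}), rho(e_{2}), rho(e_{3}) form a trace-orthogonal basis of the 2x2 complex matrices (tr(X Y) = 2 if X = Y, else 0), so M = m0*1 + m1*rho(e_{1}) + m2*rho(e_{2}) + m3*rho(e_{3}) with m0 = tr(M)/2 = \frac{3}{4}, m1 = tr(M rho(e_{1}))/2 = i, m2 = tr(M rho(e_{2}))/2 = 0, m3 = tr(M rho(e_{3}))/2 = \frac{i}{4}.
Multiplying table entries, the bivector images are rho(e_{12}) = i*rho(e_{3}), rho(e_{13}) = -i*rho(e_{2}), rho(e_{23}) = i*rho(e_{1}); with real blade coefficients the real parts of m0..m3 are the coefficients of 1, e_{1}, e_{2}, e_{3} and the imaginary parts give the bivectors (e_{23}: Im m1, e_{13}: -Im m2, e_{12}: Im m3).
Answer: \frac{3}{4} + \frac{1}{4} e_{12} + e_{23}


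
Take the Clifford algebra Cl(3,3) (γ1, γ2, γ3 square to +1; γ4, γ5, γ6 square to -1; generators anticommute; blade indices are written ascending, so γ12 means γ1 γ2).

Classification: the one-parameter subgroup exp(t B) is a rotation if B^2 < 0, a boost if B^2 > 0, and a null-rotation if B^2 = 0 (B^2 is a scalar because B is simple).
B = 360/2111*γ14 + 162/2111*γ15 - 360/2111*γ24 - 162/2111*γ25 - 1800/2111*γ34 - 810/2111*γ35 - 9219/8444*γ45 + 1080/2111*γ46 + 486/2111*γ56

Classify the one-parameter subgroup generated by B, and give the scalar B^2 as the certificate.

B^2 term by term: the squares give (360/2111)^2*(γ14)^2 + (162/2111)^2*(γ15)^2 + (-360/2111)^2*(γ24)^2 + (-162/2111)^2*(γ25)^2 + (-1800/2111)^2*(γ34)^2 + (-810/2111)^2*(γ35)^2 + (-9219/8444)^2*(γ45)^2 + (1080/2111)^2*(γ46)^2 + (486/2111)^2*(γ56)^2 = 129600/4456321*(+1) + 26244/4456321*(+1) + 129600/4456321*(+1) + 26244/4456321*(+1) + 3240000/4456321*(+1) + 656100/4456321*(+1) + 84989961/71301136*(-1) + 1166400/4456321*(-1) + 236196/4456321*(-1) = -9/16 (each basis 2-blade squares to minus the product of its generators' squares); cross terms between blades sharing an index anticommute and cancel; the commuting (index-disjoint) pairs give grade-4 terms 2*c*c'*(blade product), which cancel blade by blade — γ1245: 116640/4456321 - 116640/4456321 = 0; γ1345: 583200/4456321 - 583200/4456321 = 0; γ1456: 349920/4456321 - 349920/4456321 = 0; γ2345: -583200/4456321 + 583200/4456321 = 0; γ2456: -349920/4456321 + 349920/4456321 = 0; γ3456: -1749600/4456321 + 1749600/4456321 = 0 — confirming B is simple. So B^2 = -9/16.
Answer: rotation, certificate B^2 = -9/16. No conjugation can change B^2 = -9/16; the sign gives the class.


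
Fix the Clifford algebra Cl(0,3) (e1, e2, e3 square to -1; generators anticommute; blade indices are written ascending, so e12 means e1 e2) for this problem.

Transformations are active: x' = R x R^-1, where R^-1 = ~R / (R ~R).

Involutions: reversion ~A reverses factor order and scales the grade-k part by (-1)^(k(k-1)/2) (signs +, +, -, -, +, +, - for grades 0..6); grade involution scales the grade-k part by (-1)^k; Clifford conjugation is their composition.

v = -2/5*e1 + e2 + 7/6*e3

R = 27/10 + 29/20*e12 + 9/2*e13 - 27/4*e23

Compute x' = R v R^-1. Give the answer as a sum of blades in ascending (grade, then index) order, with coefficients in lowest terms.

~R = 27/10 - 29/20*e12 - 9/2*e13 + 27/4*e23, and R ~R = 15041/200, so R^-1 = ~R / (15041/200).
R v = -389/50*e1 + 1999/200*e2 - 27/5*e3 - 13/120*e123
Answer: -4187/30082*e1 - 20257/75205*e2 - 70328/45123*e3


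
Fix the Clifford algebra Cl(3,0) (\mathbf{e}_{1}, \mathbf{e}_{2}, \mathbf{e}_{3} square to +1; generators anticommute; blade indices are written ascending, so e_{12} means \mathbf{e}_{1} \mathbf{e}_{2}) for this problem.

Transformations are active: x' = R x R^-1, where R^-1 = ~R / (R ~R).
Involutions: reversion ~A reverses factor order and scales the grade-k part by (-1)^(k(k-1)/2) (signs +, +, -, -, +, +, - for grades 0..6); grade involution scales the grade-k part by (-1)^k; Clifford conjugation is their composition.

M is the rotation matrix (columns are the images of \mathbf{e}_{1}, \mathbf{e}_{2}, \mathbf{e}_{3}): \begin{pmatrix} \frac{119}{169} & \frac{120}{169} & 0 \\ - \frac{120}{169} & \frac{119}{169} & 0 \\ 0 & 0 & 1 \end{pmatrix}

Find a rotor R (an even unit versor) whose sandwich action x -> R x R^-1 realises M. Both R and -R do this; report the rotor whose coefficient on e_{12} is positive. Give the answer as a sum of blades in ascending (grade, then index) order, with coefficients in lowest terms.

Method: write R = a + b12*e_{12} + b13*e_{13} + b23*e_{23} with a^2 + b12^2 + b13^2 + b23^2 = 1 (so R^-1 = ~R). Expanding the columns R e_j ~R gives tr M = 4a^2 - 1 and, from the antisymmetric part, M21 - M12 = -4a*b12, M13 - M31 = 4a*b13, M32 - M23 = -4a*b23.
Here tr M = \frac{407}{169}, so a^2 = (1 + tr M)/4 = \frac{144}{169} and a = ±\frac{12}{13}. Taking a = \frac{12}{13}: M21 - M12 = -\frac{240}{169}, M13 - M31 = 0, M32 - M23 = 0, giving b12 = \frac{5}{13}, b13 = 0, b23 = 0, i.e. R = \frac{12}{13} + \frac{5}{13} e_{12}.
Its e_{12} coefficient is already positive.
Answer: \frac{12}{13} + \frac{5}{13} e_{12}. Note: both R and -R realise this M (trace \frac{407}{169}); the covering map identifies them, and the e_{12}-coefficient sign is the tie-breaker.


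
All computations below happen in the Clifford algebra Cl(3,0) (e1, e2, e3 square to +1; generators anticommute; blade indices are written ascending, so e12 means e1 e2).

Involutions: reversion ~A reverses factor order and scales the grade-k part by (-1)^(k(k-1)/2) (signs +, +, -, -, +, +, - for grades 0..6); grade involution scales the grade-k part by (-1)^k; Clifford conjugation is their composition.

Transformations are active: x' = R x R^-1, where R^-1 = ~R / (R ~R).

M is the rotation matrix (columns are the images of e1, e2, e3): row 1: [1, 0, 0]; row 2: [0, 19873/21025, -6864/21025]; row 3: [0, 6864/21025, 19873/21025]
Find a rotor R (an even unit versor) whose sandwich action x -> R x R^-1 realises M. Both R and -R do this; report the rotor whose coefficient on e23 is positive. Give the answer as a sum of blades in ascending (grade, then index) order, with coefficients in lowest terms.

Method: write R = a + b12*e12 + b13*e13 + b23*e23 with a^2 + b12^2 + b13^2 + b23^2 = 1 (so R^-1 = ~R). Expanding the columns R e_j ~R gives tr M = 4a^2 - 1 and, from the antisymmetric part, M21 - M12 = -4a*b12, M13 - M31 = 4a*b13, M32 - M23 = -4a*b23.
Here tr M = 60771/21025, so a^2 = (1 + tr M)/4 = 20449/21025 and a = ±143/145. Taking a = 143/145: M21 - M12 = 0, M13 - M31 = 0, M32 - M23 = 13728/21025, giving b12 = 0, b13 = 0, b23 = -24/145, i.e. R = 143/145 - 24/145*e23.
Its e23 coefficient is negative, so report the other preimage -R.
Answer: -143/145 + 24/145*e23. Uniqueness: Spin(3) -> SO(3) maps R and -R to the same rotation of trace 60771/21025; fixing the sign of the e23 coefficient removes the ambiguity.


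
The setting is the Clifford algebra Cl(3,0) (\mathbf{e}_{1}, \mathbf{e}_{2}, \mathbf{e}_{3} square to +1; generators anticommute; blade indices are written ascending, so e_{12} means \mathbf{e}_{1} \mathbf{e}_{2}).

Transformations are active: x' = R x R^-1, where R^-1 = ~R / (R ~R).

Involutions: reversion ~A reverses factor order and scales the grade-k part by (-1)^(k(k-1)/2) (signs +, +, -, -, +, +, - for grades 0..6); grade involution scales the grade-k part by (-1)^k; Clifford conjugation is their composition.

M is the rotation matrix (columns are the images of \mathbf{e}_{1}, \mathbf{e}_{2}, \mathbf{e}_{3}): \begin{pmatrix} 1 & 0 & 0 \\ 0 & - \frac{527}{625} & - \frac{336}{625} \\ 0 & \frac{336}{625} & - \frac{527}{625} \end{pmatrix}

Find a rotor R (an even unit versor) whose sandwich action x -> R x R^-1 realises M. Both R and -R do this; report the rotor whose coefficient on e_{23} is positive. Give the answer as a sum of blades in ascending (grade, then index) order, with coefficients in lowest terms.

Method: write R = a + b12*e_{12} + b13*e_{13} + b23*e_{23} with a^2 + b12^2 + b13^2 + b23^2 = 1 (so R^-1 = ~R). Expanding the columns R e_j ~R gives tr M = 4a^2 - 1 and, from the antisymmetric part, M21 - M12 = -4a*b12, M13 - M31 = 4a*b13, M32 - M23 = -4a*b23.
Here tr M = -\frac{429}{625}, so a^2 = (1 + tr M)/4 = \frac{49}{625} and a = ±\frac{7}{25}. Taking a = \frac{7}{25}: M21 - M12 = 0, M13 - M31 = 0, M32 - M23 = \frac{672}{625}, giving b12 = 0, b13 = 0, b23 = -\frac{24}{25}, i.e. R = \frac{7}{25} - \frac{24}{25} e_{23}.
Its e_{23} coefficient is negative, so report the other preimage -R.
Answer: -\frac{7}{25} + \frac{24}{25} e_{23}. Note: both R and -R realise this M (trace -\frac{429}{625}); the covering map identifies them, and the e_{23}-coefficient sign is the tie-breaker.
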